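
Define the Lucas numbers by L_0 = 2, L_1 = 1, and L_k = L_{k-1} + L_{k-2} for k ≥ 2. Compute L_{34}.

12752043

Iterating the recurrence up to L_{30} = 1860498 and L_{29} = 1149851:
L_{31} = L_{30} + L_{29} = 1860498 + 1149851 = 3010349
L_{32} = L_{31} + L_{30} = 3010349 + 1860498 = 4870847
L_{33} = L_{32} + L_{31} = 4870847 + 3010349 = 7881196
L_{34} = L_{33} + L_{32} = 7881196 + 4870847 = 12752043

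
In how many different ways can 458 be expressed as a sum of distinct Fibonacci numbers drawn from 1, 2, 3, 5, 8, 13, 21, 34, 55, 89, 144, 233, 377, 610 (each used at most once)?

14

458 = 377+55+21+5 = 377+55+21+3+2 = 377+55+13+8+5 = … (11 more), for 14 in all.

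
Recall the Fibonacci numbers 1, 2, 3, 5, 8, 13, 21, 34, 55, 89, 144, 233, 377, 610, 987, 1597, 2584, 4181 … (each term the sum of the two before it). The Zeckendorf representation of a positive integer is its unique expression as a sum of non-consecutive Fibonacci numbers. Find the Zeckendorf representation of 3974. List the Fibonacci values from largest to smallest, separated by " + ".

2584 ≤ 3974 < 4181, so take 2584; remainder 1390
987 ≤ 1390 < 1597, so take 987; remainder 403
377 ≤ 403 < 610, so take 377; remainder 26
21 ≤ 26 < 34, so take 21; remainder 5
5 ≤ 5 < 8, so take 5; remainder 0
So 3974 = 2584 + 987 + 377 + 21 + 5, with no two terms consecutive in the sequence.

2584 + 987 + 377 + 21 + 5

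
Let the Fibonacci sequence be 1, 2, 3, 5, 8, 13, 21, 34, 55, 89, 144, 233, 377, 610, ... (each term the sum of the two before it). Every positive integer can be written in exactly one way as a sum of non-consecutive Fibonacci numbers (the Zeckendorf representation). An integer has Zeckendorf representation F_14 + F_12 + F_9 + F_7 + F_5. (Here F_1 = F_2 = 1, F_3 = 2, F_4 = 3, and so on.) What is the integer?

F_14 + F_12 + F_9 + F_7 + F_5 = 377 + 144 + 34 + 13 + 5 = 573.

573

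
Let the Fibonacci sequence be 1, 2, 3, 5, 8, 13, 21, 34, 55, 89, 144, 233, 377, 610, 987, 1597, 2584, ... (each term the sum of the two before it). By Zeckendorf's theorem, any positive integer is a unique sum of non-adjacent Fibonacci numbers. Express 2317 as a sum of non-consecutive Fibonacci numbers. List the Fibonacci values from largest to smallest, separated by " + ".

1597 + 610 + 89 + 21

Repeatedly subtract the largest Fibonacci number that fits:
2317: greatest Fibonacci not exceeding it is 1597, leaving 720
720: greatest Fibonacci not exceeding it is 610, leaving 110
110: greatest Fibonacci not exceeding it is 89, leaving 21
21: greatest Fibonacci not exceeding it is 21, leaving 0
So 2317 = 1597 + 610 + 89 + 21, with no two terms consecutive in the sequence.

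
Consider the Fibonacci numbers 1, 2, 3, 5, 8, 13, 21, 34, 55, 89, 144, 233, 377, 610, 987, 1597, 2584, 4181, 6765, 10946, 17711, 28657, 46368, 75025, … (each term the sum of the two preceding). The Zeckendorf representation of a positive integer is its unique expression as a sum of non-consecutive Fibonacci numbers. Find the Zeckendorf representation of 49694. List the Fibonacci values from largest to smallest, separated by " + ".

46368 + 2584 + 610 + 89 + 34 + 8 + 1

Repeatedly subtract the largest Fibonacci number that fits:
49694: greatest Fibonacci not exceeding it is 46368, leaving 3326
3326: greatest Fibonacci not exceeding it is 2584, leaving 742
742: greatest Fibonacci not exceeding it is 610, leaving 132
132: greatest Fibonacci not exceeding it is 89, leaving 43
43: greatest Fibonacci not exceeding it is 34, leaving 9
9: greatest Fibonacci not exceeding it is 8, leaving 1
1: greatest Fibonacci not exceeding it is 1, leaving 0
So 49694 = 46368 + 2584 + 610 + 89 + 34 + 8 + 1, with no two terms consecutive in the sequence.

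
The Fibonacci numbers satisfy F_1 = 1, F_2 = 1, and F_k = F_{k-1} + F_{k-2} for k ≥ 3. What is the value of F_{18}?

Iterating the recurrence up to F_{14} = 377 and F_{13} = 233:
F_{15} = F_{14} + F_{13} = 377 + 233 = 610
F_{16} = F_{15} + F_{14} = 610 + 377 = 987
F_{17} = F_{16} + F_{15} = 987 + 610 = 1597
F_{18} = F_{17} + F_{16} = 1597 + 987 = 2584

2584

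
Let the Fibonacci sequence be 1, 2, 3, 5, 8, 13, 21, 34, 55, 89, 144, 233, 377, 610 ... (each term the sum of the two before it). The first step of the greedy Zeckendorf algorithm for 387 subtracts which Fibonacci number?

377 ≤ 387 < 610, so the largest Fibonacci number not exceeding 387 is 377.

377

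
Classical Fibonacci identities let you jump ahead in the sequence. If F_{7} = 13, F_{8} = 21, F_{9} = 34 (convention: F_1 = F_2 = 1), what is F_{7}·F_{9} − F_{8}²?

1

13·34 − 21² = 442 − 441 = 1. (Cassini's identity: F_{k−1}F_{k+1} − F_k² = (−1)^k.)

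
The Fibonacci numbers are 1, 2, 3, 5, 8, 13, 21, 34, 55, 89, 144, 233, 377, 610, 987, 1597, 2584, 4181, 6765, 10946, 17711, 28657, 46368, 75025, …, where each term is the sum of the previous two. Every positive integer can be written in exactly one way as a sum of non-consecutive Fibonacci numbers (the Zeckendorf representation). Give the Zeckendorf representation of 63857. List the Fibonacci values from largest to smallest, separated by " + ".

46368 + 10946 + 4181 + 1597 + 610 + 144 + 8 + 3

subtract 46368 from 63857: 17489 remains
subtract 10946 from 17489: 6543 remains
subtract 4181 from 6543: 2362 remains
subtract 1597 from 2362: 765 remains
subtract 610 from 765: 155 remains
subtract 144 from 155: 11 remains
subtract 8 from 11: 3 remains
subtract 3 from 3: 0 remains
So 63857 = 46368 + 10946 + 4181 + 1597 + 610 + 144 + 8 + 3, with no two terms consecutive in the sequence.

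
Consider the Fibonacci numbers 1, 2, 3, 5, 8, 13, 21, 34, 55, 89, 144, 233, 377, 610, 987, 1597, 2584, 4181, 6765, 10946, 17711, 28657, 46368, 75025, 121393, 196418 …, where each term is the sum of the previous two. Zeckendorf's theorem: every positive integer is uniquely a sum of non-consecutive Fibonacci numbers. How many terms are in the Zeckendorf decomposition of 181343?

Greedy algorithm:
largest Fibonacci ≤ 181343 is 121393; 181343 − 121393 = 59950
largest Fibonacci ≤ 59950 is 46368; 59950 − 46368 = 13582
largest Fibonacci ≤ 13582 is 10946; 13582 − 10946 = 2636
largest Fibonacci ≤ 2636 is 2584; 2636 − 2584 = 52
largest Fibonacci ≤ 52 is 34; 52 − 34 = 18
largest Fibonacci ≤ 18 is 13; 18 − 13 = 5
largest Fibonacci ≤ 5 is 5; 5 − 5 = 0
181343 = 121393 + 46368 + 10946 + 2584 + 34 + 13 + 5, which has 7 terms.

7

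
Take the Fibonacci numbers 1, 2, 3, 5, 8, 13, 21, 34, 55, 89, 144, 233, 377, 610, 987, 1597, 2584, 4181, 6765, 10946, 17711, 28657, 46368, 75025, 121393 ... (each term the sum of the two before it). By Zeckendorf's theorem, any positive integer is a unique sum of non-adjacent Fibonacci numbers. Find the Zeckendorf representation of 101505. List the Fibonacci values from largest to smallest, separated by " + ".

75025 + 17711 + 6765 + 1597 + 377 + 21 + 8 + 1

largest Fibonacci ≤ 101505 is 75025; 101505 − 75025 = 26480
largest Fibonacci ≤ 26480 is 17711; 26480 − 17711 = 8769
largest Fibonacci ≤ 8769 is 6765; 8769 − 6765 = 2004
largest Fibonacci ≤ 2004 is 1597; 2004 − 1597 = 407
largest Fibonacci ≤ 407 is 377; 407 − 377 = 30
largest Fibonacci ≤ 30 is 21; 30 − 21 = 9
largest Fibonacci ≤ 9 is 8; 9 − 8 = 1
largest Fibonacci ≤ 1 is 1; 1 − 1 = 0
So 101505 = 75025 + 17711 + 6765 + 1597 + 377 + 21 + 8 + 1, with no two terms consecutive in the sequence.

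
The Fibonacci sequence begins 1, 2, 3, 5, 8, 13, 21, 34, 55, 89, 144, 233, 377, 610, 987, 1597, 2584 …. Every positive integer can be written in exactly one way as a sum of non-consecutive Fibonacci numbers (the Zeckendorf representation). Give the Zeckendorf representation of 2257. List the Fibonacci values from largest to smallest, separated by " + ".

take 1597 (≤ 2257); 2257 − 1597 = 660
take 610 (≤ 660); 660 − 610 = 50
take 34 (≤ 50); 50 − 34 = 16
take 13 (≤ 16); 16 − 13 = 3
take 3 (≤ 3); 3 − 3 = 0
So 2257 = 1597 + 610 + 34 + 13 + 3, with no two terms consecutive in the sequence.

1597 + 610 + 34 + 13 + 3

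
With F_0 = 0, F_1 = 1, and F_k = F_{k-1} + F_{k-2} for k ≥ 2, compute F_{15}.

Iterating the recurrence up to F_{7} = 13 and F_{6} = 8:
F_{8} = F_{7} + F_{6} = 13 + 8 = 21
F_{9} = F_{8} + F_{7} = 21 + 13 = 34
F_{10} = F_{9} + F_{8} = 34 + 21 = 55
F_{11} = F_{10} + F_{9} = 55 + 34 = 89
F_{12} = F_{11} + F_{10} = 89 + 55 = 144
F_{13} = F_{12} + F_{11} = 144 + 89 = 233
F_{14} = F_{13} + F_{12} = 233 + 144 = 377
F_{15} = F_{14} + F_{13} = 377 + 233 = 610

610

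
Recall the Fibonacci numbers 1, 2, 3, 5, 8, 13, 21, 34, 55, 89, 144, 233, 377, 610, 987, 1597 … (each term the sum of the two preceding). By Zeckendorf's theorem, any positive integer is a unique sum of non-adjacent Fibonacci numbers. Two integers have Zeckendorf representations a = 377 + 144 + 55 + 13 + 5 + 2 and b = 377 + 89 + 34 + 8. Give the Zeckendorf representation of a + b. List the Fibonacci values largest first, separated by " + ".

987 + 89 + 21 + 5 + 2

The two numbers are 596 and 508, so their sum is 1104.
Repeatedly subtract the largest Fibonacci number that fits:
1104: greatest Fibonacci not exceeding it is 987, leaving 117
117: greatest Fibonacci not exceeding it is 89, leaving 28
28: greatest Fibonacci not exceeding it is 21, leaving 7
7: greatest Fibonacci not exceeding it is 5, leaving 2
2: greatest Fibonacci not exceeding it is 2, leaving 0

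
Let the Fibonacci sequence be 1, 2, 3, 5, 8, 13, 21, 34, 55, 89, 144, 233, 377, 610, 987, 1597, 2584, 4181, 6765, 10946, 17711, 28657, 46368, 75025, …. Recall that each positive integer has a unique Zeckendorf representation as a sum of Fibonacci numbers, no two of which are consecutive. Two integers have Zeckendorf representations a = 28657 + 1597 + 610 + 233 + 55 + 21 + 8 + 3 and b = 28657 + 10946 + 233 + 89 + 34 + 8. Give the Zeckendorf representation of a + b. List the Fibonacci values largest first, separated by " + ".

The two numbers are 31184 and 39967, so their sum is 71151.
largest Fibonacci ≤ 71151 is 46368; 71151 − 46368 = 24783
largest Fibonacci ≤ 24783 is 17711; 24783 − 17711 = 7072
largest Fibonacci ≤ 7072 is 6765; 7072 − 6765 = 307
largest Fibonacci ≤ 307 is 233; 307 − 233 = 74
largest Fibonacci ≤ 74 is 55; 74 − 55 = 19
largest Fibonacci ≤ 19 is 13; 19 − 13 = 6
largest Fibonacci ≤ 6 is 5; 6 − 5 = 1
largest Fibonacci ≤ 1 is 1; 1 − 1 = 0

46368 + 17711 + 6765 + 233 + 55 + 13 + 5 + 1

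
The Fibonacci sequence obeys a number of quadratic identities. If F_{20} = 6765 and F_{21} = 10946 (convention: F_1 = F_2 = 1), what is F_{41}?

By F_{2k+1} = F_k² + F_{k+1}²: F_{41} = 6765² + 10946² = 45765225 + 119814916 = 165580141.

165580141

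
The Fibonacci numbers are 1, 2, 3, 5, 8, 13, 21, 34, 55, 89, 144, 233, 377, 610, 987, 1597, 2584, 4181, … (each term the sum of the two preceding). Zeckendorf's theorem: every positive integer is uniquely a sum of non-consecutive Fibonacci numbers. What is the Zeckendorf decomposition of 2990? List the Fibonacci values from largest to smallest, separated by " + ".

2584 + 377 + 21 + 8

largest Fibonacci ≤ 2990 is 2584; 2990 − 2584 = 406
largest Fibonacci ≤ 406 is 377; 406 − 377 = 29
largest Fibonacci ≤ 29 is 21; 29 − 21 = 8
largest Fibonacci ≤ 8 is 8; 8 − 8 = 0
So 2990 = 2584 + 377 + 21 + 8, with no two terms consecutive in the sequence.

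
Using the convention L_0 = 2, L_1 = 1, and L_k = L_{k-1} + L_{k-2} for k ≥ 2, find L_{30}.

Iterating the recurrence up to L_{22} = 39603 and L_{21} = 24476:
L_{23} = L_{22} + L_{21} = 39603 + 24476 = 64079
L_{24} = L_{23} + L_{22} = 64079 + 39603 = 103682
L_{25} = L_{24} + L_{23} = 103682 + 64079 = 167761
L_{26} = L_{25} + L_{24} = 167761 + 103682 = 271443
L_{27} = L_{26} + L_{25} = 271443 + 167761 = 439204
L_{28} = L_{27} + L_{26} = 439204 + 271443 = 710647
L_{29} = L_{28} + L_{27} = 710647 + 439204 = 1149851
L_{30} = L_{29} + L_{28} = 1149851 + 710647 = 1860498

1860498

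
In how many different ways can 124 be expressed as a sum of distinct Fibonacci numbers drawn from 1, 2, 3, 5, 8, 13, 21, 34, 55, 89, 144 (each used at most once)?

7

Starting from the Zeckendorf form and repeatedly splitting a term F_k into F_{k−1} + F_{k−2} (when neither is already used) reaches every representation.
124 = 89+34+1 = 89+21+13+1 = 89+21+8+5+1 = 55+34+21+13+1 = … (3 more), for 7 in all.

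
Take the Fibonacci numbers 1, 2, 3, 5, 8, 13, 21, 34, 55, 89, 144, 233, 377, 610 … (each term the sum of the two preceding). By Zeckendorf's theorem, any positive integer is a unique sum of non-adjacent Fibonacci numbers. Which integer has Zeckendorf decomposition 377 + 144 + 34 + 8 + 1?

377 + 144 + 34 + 8 + 1 = 564.

564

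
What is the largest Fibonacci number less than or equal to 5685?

4181

4181 ≤ 5685 < 6765, so the largest Fibonacci number not exceeding 5685 is 4181.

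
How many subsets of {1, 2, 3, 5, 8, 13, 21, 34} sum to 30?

3

30 = 21+8+1 = 21+5+3+1 = 13+8+5+3+1 — 3 representations.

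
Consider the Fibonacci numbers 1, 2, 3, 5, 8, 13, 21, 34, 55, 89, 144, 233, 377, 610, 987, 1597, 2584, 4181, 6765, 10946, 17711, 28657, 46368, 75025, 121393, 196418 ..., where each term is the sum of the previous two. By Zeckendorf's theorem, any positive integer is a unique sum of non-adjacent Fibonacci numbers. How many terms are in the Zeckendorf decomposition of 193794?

10

Greedy algorithm:
193794 − 121393 = 72401
72401 − 46368 = 26033
26033 − 17711 = 8322
8322 − 6765 = 1557
1557 − 987 = 570
570 − 377 = 193
193 − 144 = 49
49 − 34 = 15
15 − 13 = 2
2 − 2 = 0
193794 = 121393 + 46368 + 17711 + 6765 + 987 + 377 + 144 + 34 + 13 + 2, which has 10 terms.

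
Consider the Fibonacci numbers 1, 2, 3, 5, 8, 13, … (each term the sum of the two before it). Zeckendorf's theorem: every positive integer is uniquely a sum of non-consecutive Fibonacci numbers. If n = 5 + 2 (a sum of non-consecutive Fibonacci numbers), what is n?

7

5 + 2 = 7.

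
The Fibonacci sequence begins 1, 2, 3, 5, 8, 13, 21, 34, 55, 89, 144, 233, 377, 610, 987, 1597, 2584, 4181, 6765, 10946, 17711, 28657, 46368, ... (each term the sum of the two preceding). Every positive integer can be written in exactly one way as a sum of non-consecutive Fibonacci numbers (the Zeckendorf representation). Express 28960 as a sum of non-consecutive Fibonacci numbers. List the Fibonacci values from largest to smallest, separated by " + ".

Repeatedly subtract the largest Fibonacci number that fits:
28960: greatest Fibonacci not exceeding it is 28657, leaving 303
303: greatest Fibonacci not exceeding it is 233, leaving 70
70: greatest Fibonacci not exceeding it is 55, leaving 15
15: greatest Fibonacci not exceeding it is 13, leaving 2
2: greatest Fibonacci not exceeding it is 2, leaving 0
So 28960 = 28657 + 233 + 55 + 13 + 2, with no two terms consecutive in the sequence.

28657 + 233 + 55 + 13 + 2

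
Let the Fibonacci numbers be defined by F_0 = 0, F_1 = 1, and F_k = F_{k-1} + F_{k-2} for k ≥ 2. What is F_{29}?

514229

Iterating the recurrence up to F_{24} = 46368 and F_{23} = 28657:
F_{25} = F_{24} + F_{23} = 46368 + 28657 = 75025
F_{26} = F_{25} + F_{24} = 75025 + 46368 = 121393
F_{27} = F_{26} + F_{25} = 121393 + 75025 = 196418
F_{28} = F_{27} + F_{26} = 196418 + 121393 = 317811
F_{29} = F_{28} + F_{27} = 317811 + 196418 = 514229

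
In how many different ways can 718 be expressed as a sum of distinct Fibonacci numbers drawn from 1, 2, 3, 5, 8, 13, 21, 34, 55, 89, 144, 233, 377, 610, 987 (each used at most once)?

18

718 = 610+89+13+5+1 = 610+89+13+3+2+1 = 610+55+34+13+5+1 = … (15 more), for 18 in all.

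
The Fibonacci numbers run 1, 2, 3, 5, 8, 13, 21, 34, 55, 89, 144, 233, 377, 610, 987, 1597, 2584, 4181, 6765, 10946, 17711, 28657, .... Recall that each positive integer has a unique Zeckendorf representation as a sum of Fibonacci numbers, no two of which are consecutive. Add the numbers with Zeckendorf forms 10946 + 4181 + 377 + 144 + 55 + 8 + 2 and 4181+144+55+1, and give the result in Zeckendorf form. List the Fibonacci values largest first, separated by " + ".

The two numbers are 15713 and 4381, so their sum is 20094.
Greedy algorithm:
20094: greatest Fibonacci not exceeding it is 17711, leaving 2383
2383: greatest Fibonacci not exceeding it is 1597, leaving 786
786: greatest Fibonacci not exceeding it is 610, leaving 176
176: greatest Fibonacci not exceeding it is 144, leaving 32
32: greatest Fibonacci not exceeding it is 21, leaving 11
11: greatest Fibonacci not exceeding it is 8, leaving 3
3: greatest Fibonacci not exceeding it is 3, leaving 0

17711 + 1597 + 610 + 144 + 21 + 8 + 3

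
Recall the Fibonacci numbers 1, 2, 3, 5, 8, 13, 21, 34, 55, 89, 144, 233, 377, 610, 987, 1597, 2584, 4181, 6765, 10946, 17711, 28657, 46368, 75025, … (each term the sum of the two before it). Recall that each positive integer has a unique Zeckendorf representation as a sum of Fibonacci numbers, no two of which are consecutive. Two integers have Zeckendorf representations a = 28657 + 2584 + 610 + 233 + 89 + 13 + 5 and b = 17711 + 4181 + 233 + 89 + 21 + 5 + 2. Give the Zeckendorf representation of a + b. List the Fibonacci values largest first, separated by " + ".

46368 + 6765 + 987 + 233 + 55 + 21 + 3 + 1

The two numbers are 32191 and 22242, so their sum is 54433.
Greedily peel off the largest Fibonacci term at each step:
54433: greatest Fibonacci not exceeding it is 46368, leaving 8065
8065: greatest Fibonacci not exceeding it is 6765, leaving 1300
1300: greatest Fibonacci not exceeding it is 987, leaving 313
313: greatest Fibonacci not exceeding it is 233, leaving 80
80: greatest Fibonacci not exceeding it is 55, leaving 25
25: greatest Fibonacci not exceeding it is 21, leaving 4
4: greatest Fibonacci not exceeding it is 3, leaving 1
1: greatest Fibonacci not exceeding it is 1, leaving 0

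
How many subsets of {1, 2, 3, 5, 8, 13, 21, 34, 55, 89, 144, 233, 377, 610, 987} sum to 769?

769 = 610+144+13+2 = 610+144+8+5+2 = 610+89+55+13+2 = 377+233+144+13+2 = … (8 more), for 12 in all.

12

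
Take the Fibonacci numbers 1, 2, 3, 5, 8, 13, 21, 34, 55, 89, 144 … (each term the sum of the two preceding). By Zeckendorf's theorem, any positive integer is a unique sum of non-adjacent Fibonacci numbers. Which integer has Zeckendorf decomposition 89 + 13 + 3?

105

89 + 13 + 3 = 105.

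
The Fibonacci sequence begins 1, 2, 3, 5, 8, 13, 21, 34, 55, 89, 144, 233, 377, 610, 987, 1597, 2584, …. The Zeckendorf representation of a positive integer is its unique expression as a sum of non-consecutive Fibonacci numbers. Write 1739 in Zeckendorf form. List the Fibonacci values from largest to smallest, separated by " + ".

1739: greatest Fibonacci not exceeding it is 1597, leaving 142
142: greatest Fibonacci not exceeding it is 89, leaving 53
53: greatest Fibonacci not exceeding it is 34, leaving 19
19: greatest Fibonacci not exceeding it is 13, leaving 6
6: greatest Fibonacci not exceeding it is 5, leaving 1
1: greatest Fibonacci not exceeding it is 1, leaving 0
So 1739 = 1597 + 89 + 34 + 13 + 5 + 1, with no two terms consecutive in the sequence.

1597 + 89 + 34 + 13 + 5 + 1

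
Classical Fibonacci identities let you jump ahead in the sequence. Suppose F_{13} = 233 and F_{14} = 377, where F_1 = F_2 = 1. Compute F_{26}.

By the doubling identity F_{2k} = F_k(2F_{k+1} − F_k): F_{26} = 233·(2·377 − 233) = 233·521 = 121393.

121393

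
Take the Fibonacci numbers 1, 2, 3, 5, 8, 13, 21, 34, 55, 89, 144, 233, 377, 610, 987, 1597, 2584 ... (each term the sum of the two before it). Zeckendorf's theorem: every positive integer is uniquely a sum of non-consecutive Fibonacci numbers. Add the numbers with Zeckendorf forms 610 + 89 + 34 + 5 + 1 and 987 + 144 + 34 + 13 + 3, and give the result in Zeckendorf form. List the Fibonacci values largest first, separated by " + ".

1597 + 233 + 89 + 1

The two numbers are 739 and 1181, so their sum is 1920.
1920 − 1597 = 323
323 − 233 = 90
90 − 89 = 1
1 − 1 = 0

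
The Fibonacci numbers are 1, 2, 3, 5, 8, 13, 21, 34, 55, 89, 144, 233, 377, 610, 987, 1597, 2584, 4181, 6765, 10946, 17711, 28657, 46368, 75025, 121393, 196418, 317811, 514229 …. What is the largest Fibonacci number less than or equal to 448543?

317811

317811 ≤ 448543 < 514229, so the largest Fibonacci number not exceeding 448543 is 317811.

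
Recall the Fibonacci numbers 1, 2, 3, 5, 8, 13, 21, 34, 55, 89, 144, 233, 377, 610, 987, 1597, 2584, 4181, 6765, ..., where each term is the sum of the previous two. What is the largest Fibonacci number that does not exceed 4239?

4181 ≤ 4239 < 6765, so the largest Fibonacci number not exceeding 4239 is 4181.

4181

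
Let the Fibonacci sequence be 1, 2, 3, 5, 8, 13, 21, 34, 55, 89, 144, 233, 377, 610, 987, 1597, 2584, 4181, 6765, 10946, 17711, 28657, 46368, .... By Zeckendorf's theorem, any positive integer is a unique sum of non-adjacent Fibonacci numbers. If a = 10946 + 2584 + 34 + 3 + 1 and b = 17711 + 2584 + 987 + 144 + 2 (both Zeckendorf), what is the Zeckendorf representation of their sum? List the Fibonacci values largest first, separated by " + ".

28657 + 4181 + 1597 + 377 + 144 + 34 + 5 + 1

The two numbers are 13568 and 21428, so their sum is 34996.
take 28657 (≤ 34996); 34996 − 28657 = 6339
take 4181 (≤ 6339); 6339 − 4181 = 2158
take 1597 (≤ 2158); 2158 − 1597 = 561
take 377 (≤ 561); 561 − 377 = 184
take 144 (≤ 184); 184 − 144 = 40
take 34 (≤ 40); 40 − 34 = 6
take 5 (≤ 6); 6 − 5 = 1
take 1 (≤ 1); 1 − 1 = 0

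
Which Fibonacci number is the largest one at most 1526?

987

987 ≤ 1526 < 1597, so the largest Fibonacci number not exceeding 1526 is 987.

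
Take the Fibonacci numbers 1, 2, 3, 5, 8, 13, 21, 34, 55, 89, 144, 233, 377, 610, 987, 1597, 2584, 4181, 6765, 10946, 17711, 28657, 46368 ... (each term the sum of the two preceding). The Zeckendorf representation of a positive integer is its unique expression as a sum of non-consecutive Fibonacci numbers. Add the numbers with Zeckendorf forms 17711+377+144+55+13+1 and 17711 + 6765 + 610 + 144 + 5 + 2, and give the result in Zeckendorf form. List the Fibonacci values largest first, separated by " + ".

28657 + 10946 + 2584 + 987 + 233 + 89 + 34 + 8

The two numbers are 18301 and 25237, so their sum is 43538.
Greedily peel off the largest Fibonacci term at each step:
28657 ≤ 43538 < 46368, so take 28657; remainder 14881
10946 ≤ 14881 < 17711, so take 10946; remainder 3935
2584 ≤ 3935 < 4181, so take 2584; remainder 1351
987 ≤ 1351 < 1597, so take 987; remainder 364
233 ≤ 364 < 377, so take 233; remainder 131
89 ≤ 131 < 144, so take 89; remainder 42
34 ≤ 42 < 55, so take 34; remainder 8
8 ≤ 8 < 13, so take 8; remainder 0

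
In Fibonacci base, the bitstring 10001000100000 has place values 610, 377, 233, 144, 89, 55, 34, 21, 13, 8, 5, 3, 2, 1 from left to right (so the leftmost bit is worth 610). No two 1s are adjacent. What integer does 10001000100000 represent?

712

Summing the place values of the 1 bits: 610 + 89 + 13 = 712.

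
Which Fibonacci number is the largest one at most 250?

233

233 ≤ 250 < 377, so the largest Fibonacci number not exceeding 250 is 233.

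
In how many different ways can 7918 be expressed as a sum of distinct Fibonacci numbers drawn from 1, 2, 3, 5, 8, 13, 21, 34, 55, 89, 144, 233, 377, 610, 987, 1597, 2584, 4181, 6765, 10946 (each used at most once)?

55

Starting from the Zeckendorf form and repeatedly splitting a term F_k into F_{k−1} + F_{k−2} (when neither is already used) reaches every representation.
7918 = 6765+987+144+21+1 = 6765+987+144+13+8+1 = 6765+987+89+55+21+1 = 6765+610+377+144+21+1 = … (51 more), for 55 in all.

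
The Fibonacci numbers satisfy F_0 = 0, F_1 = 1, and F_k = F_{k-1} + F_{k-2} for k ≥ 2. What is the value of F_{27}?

Iterating the recurrence up to F_{19} = 4181 and F_{18} = 2584:
F_{20} = F_{19} + F_{18} = 4181 + 2584 = 6765
F_{21} = F_{20} + F_{19} = 6765 + 4181 = 10946
F_{22} = F_{21} + F_{20} = 10946 + 6765 = 17711
F_{23} = F_{22} + F_{21} = 17711 + 10946 = 28657
F_{24} = F_{23} + F_{22} = 28657 + 17711 = 46368
F_{25} = F_{24} + F_{23} = 46368 + 28657 = 75025
F_{26} = F_{25} + F_{24} = 75025 + 46368 = 121393
F_{27} = F_{26} + F_{25} = 121393 + 75025 = 196418

196418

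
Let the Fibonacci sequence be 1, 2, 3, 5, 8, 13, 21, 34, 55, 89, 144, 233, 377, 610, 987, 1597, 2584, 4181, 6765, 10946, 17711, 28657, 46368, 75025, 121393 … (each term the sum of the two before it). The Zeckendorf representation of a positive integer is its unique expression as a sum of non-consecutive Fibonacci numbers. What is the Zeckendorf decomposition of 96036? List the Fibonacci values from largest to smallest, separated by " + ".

Greedily peel off the largest Fibonacci term at each step:
96036: greatest Fibonacci not exceeding it is 75025, leaving 21011
21011: greatest Fibonacci not exceeding it is 17711, leaving 3300
3300: greatest Fibonacci not exceeding it is 2584, leaving 716
716: greatest Fibonacci not exceeding it is 610, leaving 106
106: greatest Fibonacci not exceeding it is 89, leaving 17
17: greatest Fibonacci not exceeding it is 13, leaving 4
4: greatest Fibonacci not exceeding it is 3, leaving 1
1: greatest Fibonacci not exceeding it is 1, leaving 0
So 96036 = 75025 + 17711 + 2584 + 610 + 89 + 13 + 3 + 1, with no two terms consecutive in the sequence.

75025 + 17711 + 2584 + 610 + 89 + 13 + 3 + 1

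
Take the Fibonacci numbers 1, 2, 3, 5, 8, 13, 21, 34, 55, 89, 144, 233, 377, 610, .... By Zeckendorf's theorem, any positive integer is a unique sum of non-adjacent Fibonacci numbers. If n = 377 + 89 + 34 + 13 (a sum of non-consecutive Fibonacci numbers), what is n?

377 + 89 + 34 + 13 = 513.

513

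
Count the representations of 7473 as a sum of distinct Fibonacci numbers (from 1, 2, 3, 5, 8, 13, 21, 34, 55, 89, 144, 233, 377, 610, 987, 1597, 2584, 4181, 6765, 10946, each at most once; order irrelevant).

48

Each representation comes from the Zeckendorf form by replacing some F_k with F_{k−1} + F_{k−2} where possible.
7473 = 6765+610+89+8+1 = 6765+610+89+5+3+1 = 6765+610+55+34+8+1 = 6765+377+233+89+8+1 = 6765+610+55+34+5+3+1 = … (43 more), for 48 in all.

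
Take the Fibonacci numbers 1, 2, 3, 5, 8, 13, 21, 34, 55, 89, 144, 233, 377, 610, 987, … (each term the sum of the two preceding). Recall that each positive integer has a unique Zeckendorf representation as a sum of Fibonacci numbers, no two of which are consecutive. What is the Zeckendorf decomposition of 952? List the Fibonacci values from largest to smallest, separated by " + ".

610 + 233 + 89 + 13 + 5 + 2

take 610 (≤ 952); 952 − 610 = 342
take 233 (≤ 342); 342 − 233 = 109
take 89 (≤ 109); 109 − 89 = 20
take 13 (≤ 20); 20 − 13 = 7
take 5 (≤ 7); 7 − 5 = 2
take 2 (≤ 2); 2 − 2 = 0
So 952 = 610 + 233 + 89 + 13 + 5 + 2, with no two terms consecutive in the sequence.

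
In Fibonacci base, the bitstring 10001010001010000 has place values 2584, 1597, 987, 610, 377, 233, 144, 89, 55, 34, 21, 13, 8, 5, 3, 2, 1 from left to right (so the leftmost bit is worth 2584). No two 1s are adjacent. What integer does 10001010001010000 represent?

3134

Summing the place values of the 1 bits: 2584 + 377 + 144 + 21 + 8 = 3134.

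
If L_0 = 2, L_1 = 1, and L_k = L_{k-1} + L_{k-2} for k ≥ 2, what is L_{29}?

Iterating the recurrence up to L_{24} = 103682 and L_{23} = 64079:
L_{25} = L_{24} + L_{23} = 103682 + 64079 = 167761
L_{26} = L_{25} + L_{24} = 167761 + 103682 = 271443
L_{27} = L_{26} + L_{25} = 271443 + 167761 = 439204
L_{28} = L_{27} + L_{26} = 439204 + 271443 = 710647
L_{29} = L_{28} + L_{27} = 710647 + 439204 = 1149851

1149851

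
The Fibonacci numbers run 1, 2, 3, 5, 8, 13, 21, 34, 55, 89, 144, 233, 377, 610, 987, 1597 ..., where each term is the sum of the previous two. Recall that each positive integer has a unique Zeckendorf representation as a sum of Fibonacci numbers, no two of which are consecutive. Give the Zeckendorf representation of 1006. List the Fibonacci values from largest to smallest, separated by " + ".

Greedily peel off the largest Fibonacci term at each step:
1006 − 987 = 19
19 − 13 = 6
6 − 5 = 1
1 − 1 = 0
So 1006 = 987 + 13 + 5 + 1, with no two terms consecutive in the sequence.

987 + 13 + 5 + 1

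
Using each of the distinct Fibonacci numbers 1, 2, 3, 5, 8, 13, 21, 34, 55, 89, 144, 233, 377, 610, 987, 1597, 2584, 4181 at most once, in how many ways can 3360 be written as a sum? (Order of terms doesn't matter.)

3360 = 2584+610+144+21+1 = 2584+610+144+13+8+1 = 2584+610+89+55+21+1 = 2584+377+233+144+21+1 = … (28 more), for 32 in all.

32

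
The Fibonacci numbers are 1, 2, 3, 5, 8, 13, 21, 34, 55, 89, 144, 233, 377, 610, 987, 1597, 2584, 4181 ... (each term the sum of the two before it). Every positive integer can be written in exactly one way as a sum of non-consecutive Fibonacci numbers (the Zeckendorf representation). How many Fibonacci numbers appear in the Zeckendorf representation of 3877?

2584 ≤ 3877 < 4181, so take 2584; remainder 1293
987 ≤ 1293 < 1597, so take 987; remainder 306
233 ≤ 306 < 377, so take 233; remainder 73
55 ≤ 73 < 89, so take 55; remainder 18
13 ≤ 18 < 21, so take 13; remainder 5
5 ≤ 5 < 8, so take 5; remainder 0
3877 = 2584 + 987 + 233 + 55 + 13 + 5, which has 6 terms.

6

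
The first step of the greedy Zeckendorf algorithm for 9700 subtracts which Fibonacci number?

6765

6765 ≤ 9700 < 10946, so the largest Fibonacci number not exceeding 9700 is 6765.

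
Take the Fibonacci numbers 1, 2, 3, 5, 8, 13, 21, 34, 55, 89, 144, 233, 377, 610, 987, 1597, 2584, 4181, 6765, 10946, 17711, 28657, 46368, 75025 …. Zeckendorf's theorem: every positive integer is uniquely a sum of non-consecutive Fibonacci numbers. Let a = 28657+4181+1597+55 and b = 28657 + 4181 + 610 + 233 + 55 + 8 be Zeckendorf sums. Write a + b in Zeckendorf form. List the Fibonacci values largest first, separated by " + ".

46368 + 17711 + 2584 + 987 + 377 + 144 + 55 + 8

The two numbers are 34490 and 33744, so their sum is 68234.
Greedy algorithm:
subtract 46368 from 68234: 21866 remains
subtract 17711 from 21866: 4155 remains
subtract 2584 from 4155: 1571 remains
subtract 987 from 1571: 584 remains
subtract 377 from 584: 207 remains
subtract 144 from 207: 63 remains
subtract 55 from 63: 8 remains
subtract 8 from 8: 0 remains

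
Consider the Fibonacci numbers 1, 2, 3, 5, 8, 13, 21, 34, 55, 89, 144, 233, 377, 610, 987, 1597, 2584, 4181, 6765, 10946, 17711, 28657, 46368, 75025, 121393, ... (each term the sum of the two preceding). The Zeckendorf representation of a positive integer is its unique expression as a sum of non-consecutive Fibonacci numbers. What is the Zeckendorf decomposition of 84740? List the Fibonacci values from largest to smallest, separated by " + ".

Repeatedly subtract the largest Fibonacci number that fits:
subtract 75025 from 84740: 9715 remains
subtract 6765 from 9715: 2950 remains
subtract 2584 from 2950: 366 remains
subtract 233 from 366: 133 remains
subtract 89 from 133: 44 remains
subtract 34 from 44: 10 remains
subtract 8 from 10: 2 remains
subtract 2 from 2: 0 remains
So 84740 = 75025 + 6765 + 2584 + 233 + 89 + 34 + 8 + 2, with no two terms consecutive in the sequence.

75025 + 6765 + 2584 + 233 + 89 + 34 + 8 + 2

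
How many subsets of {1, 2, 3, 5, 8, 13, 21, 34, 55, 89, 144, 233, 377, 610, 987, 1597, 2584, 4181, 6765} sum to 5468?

Starting from the Zeckendorf form and repeatedly splitting a term F_k into F_{k−1} + F_{k−2} (when neither is already used) reaches every representation.
5468 = 4181+987+233+55+8+3+1 = 4181+987+233+34+21+8+3+1 = 4181+987+144+89+55+8+3+1 = … (13 more), for 16 in all.

16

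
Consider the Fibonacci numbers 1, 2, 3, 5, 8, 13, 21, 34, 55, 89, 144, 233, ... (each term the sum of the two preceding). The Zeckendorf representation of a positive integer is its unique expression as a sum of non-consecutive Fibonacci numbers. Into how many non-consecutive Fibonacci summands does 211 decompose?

5

take 144 (≤ 211); 211 − 144 = 67
take 55 (≤ 67); 67 − 55 = 12
take 8 (≤ 12); 12 − 8 = 4
take 3 (≤ 4); 4 − 3 = 1
take 1 (≤ 1); 1 − 1 = 0
211 = 144 + 55 + 8 + 3 + 1, which has 5 terms.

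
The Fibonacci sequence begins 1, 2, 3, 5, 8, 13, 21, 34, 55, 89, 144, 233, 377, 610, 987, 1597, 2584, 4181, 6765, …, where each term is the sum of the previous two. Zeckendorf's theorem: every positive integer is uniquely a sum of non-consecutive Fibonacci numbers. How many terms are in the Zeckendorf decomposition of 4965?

Greedily peel off the largest Fibonacci term at each step:
4181 ≤ 4965 < 6765, so take 4181; remainder 784
610 ≤ 784 < 987, so take 610; remainder 174
144 ≤ 174 < 233, so take 144; remainder 30
21 ≤ 30 < 34, so take 21; remainder 9
8 ≤ 9 < 13, so take 8; remainder 1
1 ≤ 1 < 2, so take 1; remainder 0
4965 = 4181 + 610 + 144 + 21 + 8 + 1, which has 6 terms.

6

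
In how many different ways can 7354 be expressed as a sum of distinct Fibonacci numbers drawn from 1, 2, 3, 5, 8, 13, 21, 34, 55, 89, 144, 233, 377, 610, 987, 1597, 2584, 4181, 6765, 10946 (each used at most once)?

7354 = 6765+377+144+55+13 = 6765+377+144+55+8+5 = 6765+377+144+34+21+13 = 4181+2584+377+144+55+13 = 6765+377+144+55+8+3+2 = … (34 more), for 39 in all.

39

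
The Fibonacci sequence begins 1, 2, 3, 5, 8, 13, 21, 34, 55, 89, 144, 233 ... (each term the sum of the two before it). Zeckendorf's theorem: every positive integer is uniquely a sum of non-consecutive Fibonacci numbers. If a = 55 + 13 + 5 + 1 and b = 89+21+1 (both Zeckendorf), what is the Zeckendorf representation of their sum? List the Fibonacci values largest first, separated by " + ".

144 + 34 + 5 + 2

The two numbers are 74 and 111, so their sum is 185.
Greedily peel off the largest Fibonacci term at each step:
144 ≤ 185 < 233, so take 144; remainder 41
34 ≤ 41 < 55, so take 34; remainder 7
5 ≤ 7 < 8, so take 5; remainder 2
2 ≤ 2 < 3, so take 2; remainder 0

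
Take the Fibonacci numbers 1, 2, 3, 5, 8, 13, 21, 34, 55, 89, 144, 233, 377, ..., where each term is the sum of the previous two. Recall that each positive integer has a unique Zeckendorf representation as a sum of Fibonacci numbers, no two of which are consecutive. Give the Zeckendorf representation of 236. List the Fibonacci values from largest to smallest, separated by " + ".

236 − 233 = 3
3 − 3 = 0
So 236 = 233 + 3, with no two terms consecutive in the sequence.

233 + 3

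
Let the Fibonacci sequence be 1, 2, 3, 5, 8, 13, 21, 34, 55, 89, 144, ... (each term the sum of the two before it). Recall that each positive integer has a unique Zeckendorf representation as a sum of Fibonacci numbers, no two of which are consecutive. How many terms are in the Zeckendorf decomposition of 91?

Greedily peel off the largest Fibonacci term at each step:
subtract 89 from 91: 2 remains
subtract 2 from 2: 0 remains
91 = 89 + 2, which has 2 terms.

2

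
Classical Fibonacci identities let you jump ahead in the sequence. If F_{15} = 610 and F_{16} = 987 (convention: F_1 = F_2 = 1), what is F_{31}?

By F_{2k+1} = F_k² + F_{k+1}²: F_{31} = 610² + 987² = 372100 + 974169 = 1346269.

1346269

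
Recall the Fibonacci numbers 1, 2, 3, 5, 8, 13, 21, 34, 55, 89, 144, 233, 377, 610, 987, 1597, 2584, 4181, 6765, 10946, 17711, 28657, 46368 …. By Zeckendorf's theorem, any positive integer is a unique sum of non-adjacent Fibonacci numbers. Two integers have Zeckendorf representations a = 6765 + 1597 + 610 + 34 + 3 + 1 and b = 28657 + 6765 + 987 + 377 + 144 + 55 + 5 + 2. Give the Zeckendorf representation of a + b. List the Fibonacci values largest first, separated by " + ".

The two numbers are 9010 and 36992, so their sum is 46002.
Repeatedly subtract the largest Fibonacci number that fits:
largest Fibonacci ≤ 46002 is 28657; 46002 − 28657 = 17345
largest Fibonacci ≤ 17345 is 10946; 17345 − 10946 = 6399
largest Fibonacci ≤ 6399 is 4181; 6399 − 4181 = 2218
largest Fibonacci ≤ 2218 is 1597; 2218 − 1597 = 621
largest Fibonacci ≤ 621 is 610; 621 − 610 = 11
largest Fibonacci ≤ 11 is 8; 11 − 8 = 3
largest Fibonacci ≤ 3 is 3; 3 − 3 = 0

28657 + 10946 + 4181 + 1597 + 610 + 8 + 3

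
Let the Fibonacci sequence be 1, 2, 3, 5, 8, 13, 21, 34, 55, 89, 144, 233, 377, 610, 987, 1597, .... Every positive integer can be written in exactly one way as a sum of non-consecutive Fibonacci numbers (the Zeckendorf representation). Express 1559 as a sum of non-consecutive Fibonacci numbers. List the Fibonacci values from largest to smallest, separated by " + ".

take 987 (≤ 1559); 1559 − 987 = 572
take 377 (≤ 572); 572 − 377 = 195
take 144 (≤ 195); 195 − 144 = 51
take 34 (≤ 51); 51 − 34 = 17
take 13 (≤ 17); 17 − 13 = 4
take 3 (≤ 4); 4 − 3 = 1
take 1 (≤ 1); 1 − 1 = 0
So 1559 = 987 + 377 + 144 + 34 + 13 + 3 + 1, with no two terms consecutive in the sequence.

987 + 377 + 144 + 34 + 13 + 3 + 1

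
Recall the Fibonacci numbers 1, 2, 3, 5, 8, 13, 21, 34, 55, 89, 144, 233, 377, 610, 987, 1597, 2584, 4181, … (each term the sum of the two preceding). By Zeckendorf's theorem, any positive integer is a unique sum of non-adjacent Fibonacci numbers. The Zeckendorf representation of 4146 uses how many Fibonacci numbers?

8

subtract 2584 from 4146: 1562 remains
subtract 987 from 1562: 575 remains
subtract 377 from 575: 198 remains
subtract 144 from 198: 54 remains
subtract 34 from 54: 20 remains
subtract 13 from 20: 7 remains
subtract 5 from 7: 2 remains
subtract 2 from 2: 0 remains
4146 = 2584 + 987 + 377 + 144 + 34 + 13 + 5 + 2, which has 8 terms.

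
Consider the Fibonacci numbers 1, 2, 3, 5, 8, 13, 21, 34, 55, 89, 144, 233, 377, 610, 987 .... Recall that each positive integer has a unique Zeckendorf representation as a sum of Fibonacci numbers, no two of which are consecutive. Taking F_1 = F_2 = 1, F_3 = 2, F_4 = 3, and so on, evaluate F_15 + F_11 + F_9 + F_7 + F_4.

749

F_15 + F_11 + F_9 + F_7 + F_4 = 610 + 89 + 34 + 13 + 3 = 749.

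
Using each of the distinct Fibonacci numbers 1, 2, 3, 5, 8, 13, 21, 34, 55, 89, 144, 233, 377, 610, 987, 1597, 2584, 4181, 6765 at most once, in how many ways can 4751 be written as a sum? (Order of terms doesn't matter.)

27

4751 = 4181+377+144+34+13+2 = 4181+377+144+34+8+5+2 = 4181+377+89+55+34+13+2 = 2584+1597+377+144+34+13+2 = 4181+377+144+21+13+8+5+2 = … (22 more), for 27 in all.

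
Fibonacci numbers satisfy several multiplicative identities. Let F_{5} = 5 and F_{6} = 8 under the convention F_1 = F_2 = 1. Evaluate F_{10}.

55

By the doubling identity F_{2k} = F_k(2F_{k+1} − F_k): F_{10} = 5·(2·8 − 5) = 5·11 = 55.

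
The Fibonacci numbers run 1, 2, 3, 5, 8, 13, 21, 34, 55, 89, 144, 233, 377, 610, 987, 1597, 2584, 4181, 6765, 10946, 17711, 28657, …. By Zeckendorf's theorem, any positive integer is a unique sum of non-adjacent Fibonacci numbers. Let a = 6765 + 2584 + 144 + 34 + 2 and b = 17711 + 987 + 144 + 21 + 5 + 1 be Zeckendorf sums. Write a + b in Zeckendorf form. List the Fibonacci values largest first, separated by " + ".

17711 + 6765 + 2584 + 987 + 233 + 89 + 21 + 8

The two numbers are 9529 and 18869, so their sum is 28398.
17711 ≤ 28398 < 28657, so take 17711; remainder 10687
6765 ≤ 10687 < 10946, so take 6765; remainder 3922
2584 ≤ 3922 < 4181, so take 2584; remainder 1338
987 ≤ 1338 < 1597, so take 987; remainder 351
233 ≤ 351 < 377, so take 233; remainder 118
89 ≤ 118 < 144, so take 89; remainder 29
21 ≤ 29 < 34, so take 21; remainder 8
8 ≤ 8 < 13, so take 8; remainder 0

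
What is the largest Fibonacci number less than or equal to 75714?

75025

75025 ≤ 75714 < 121393, so the largest Fibonacci number not exceeding 75714 is 75025.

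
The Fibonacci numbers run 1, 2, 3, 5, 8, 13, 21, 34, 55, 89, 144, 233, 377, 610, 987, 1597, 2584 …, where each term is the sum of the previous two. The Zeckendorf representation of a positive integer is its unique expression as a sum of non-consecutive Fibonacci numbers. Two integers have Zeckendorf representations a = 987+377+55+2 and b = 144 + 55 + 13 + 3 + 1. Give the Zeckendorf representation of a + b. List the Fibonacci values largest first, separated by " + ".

The two numbers are 1421 and 216, so their sum is 1637.
subtract 1597 from 1637: 40 remains
subtract 34 from 40: 6 remains
subtract 5 from 6: 1 remains
subtract 1 from 1: 0 remains

1597 + 34 + 5 + 1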